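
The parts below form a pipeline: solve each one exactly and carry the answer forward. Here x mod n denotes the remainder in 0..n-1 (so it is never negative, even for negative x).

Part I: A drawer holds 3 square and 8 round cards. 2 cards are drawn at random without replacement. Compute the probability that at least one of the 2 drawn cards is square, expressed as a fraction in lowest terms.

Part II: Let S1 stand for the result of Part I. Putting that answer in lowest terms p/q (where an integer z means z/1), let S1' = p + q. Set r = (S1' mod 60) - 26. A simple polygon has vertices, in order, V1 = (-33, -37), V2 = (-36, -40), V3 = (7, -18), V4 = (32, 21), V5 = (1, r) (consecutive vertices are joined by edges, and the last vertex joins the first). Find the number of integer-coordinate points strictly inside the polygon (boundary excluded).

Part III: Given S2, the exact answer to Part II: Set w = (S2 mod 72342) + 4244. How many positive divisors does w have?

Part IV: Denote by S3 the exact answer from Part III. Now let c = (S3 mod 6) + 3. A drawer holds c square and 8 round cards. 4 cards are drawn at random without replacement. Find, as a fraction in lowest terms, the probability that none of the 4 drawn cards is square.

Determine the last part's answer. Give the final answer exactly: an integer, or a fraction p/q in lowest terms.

Part I: total draws C(11,2) = 55; complement C(8,2) = 28; favorable 55 - 28 = 27; P = 27/55; answer 27/55
Part II: S1 = 27/55; threaded value p + q = 82; r = -4; cross terms: (-33*-40 - -36*-37)=-12, (-36*-18 - 7*-40)=928, (7*21 - 32*-18)=723, (32*-4 - 1*21)=-149, (1*-37 - -33*-4)=-169; twice the area = |1321| = 1321; area = 1321/2; boundary points = 3 + 1 + 1 + 1 + 1 = 7; strictly interior points = area - boundary/2 + 1 = 658; answer 658
Part III: S2 = 658; w = 4902; 4902 = 2 * 3 * 19 * 43; number of divisors = (1+1) * (1+1) * (1+1) * (1+1) = 16; answer 16
Part IV: S3 = 16; c = 7; total draws C(15,4) = 1365; favorable C(8,4) = 70; P = 2/39; answer 2/39

2/39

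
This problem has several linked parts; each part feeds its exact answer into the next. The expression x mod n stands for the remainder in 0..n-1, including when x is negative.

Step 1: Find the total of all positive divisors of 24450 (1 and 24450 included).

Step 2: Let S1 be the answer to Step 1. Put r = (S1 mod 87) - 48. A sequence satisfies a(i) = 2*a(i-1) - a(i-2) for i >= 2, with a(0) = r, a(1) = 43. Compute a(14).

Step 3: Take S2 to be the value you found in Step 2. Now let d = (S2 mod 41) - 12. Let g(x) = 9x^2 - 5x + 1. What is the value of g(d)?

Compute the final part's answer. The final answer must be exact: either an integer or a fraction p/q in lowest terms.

47

Step 1: 24450 = 2 * 3 * 5^2 * 163; sigma = (1 + 2) * (1 + 3) * (1 + 5 + 25) * (1 + 163) = 3 * 4 * 31 * 164 = 61008; answer 61008
Step 2: S1 = 61008; r = -27; a(2) = 2*(43) - 1*(-27) = 113; iterating: a(2)=113, a(3)=183, a(4)=253, a(5)=323, a(6)=393, a(7)=463, a(8)=533, a(9)=603, a(10)=673, a(11)=743, a(12)=813, a(13)=883, a(14)=953; answer 953
Step 3: S2 = 953; d = -2; 9*(-2)^2 - 5*(-2)^1 + 1 = (36) + (10) + (1) = 47; answer 47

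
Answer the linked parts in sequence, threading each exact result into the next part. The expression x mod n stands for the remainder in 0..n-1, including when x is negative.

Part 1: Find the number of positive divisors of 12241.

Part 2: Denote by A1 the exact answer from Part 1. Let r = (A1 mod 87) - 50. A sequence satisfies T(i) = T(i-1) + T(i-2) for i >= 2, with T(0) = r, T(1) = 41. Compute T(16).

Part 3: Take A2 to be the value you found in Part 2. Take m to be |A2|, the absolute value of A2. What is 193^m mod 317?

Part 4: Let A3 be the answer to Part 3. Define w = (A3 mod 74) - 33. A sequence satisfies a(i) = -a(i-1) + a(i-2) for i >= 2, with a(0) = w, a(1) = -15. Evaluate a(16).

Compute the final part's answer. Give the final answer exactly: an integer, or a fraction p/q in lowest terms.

15415

Part 1: 12241 is prime, so its only divisors are 1 and 12241; count = 2; answer 2
Part 2: A1 = 2; r = -48; T(2) = 1*(41) + 1*(-48) = -7; iterating: T(2)=-7, T(3)=34, T(4)=27, T(5)=61, T(6)=88, T(7)=149, T(8)=237, T(9)=386, T(10)=623, T(11)=1009, T(12)=1632, T(13)=2641, T(14)=4273, T(15)=6914, T(16)=11187; answer 11187
Part 3: A2 = 11187; m = 11187; squarings mod 317: 193^1=193, 193^2=160, 193^4=240, 193^8=223, 193^16=277, 193^32=15, 193^64=225, 193^128=222, 193^256=149, 193^512=11, 193^1024=121, 193^2048=59, 193^4096=311, 193^8192=36; 193^11187 = 193^1 * 193^2 * 193^16 * 193^32 * 193^128 * 193^256 * 193^512 * 193^2048 * 193^8192 = 34 (mod 317); answer 34
Part 4: A3 = 34; w = 1; a(2) = -1*(-15) + 1*(1) = 16; iterating: a(2)=16, a(3)=-31, a(4)=47, a(5)=-78, a(6)=125, a(7)=-203, a(8)=328, a(9)=-531, a(10)=859, a(11)=-1390, a(12)=2249, a(13)=-3639, a(14)=5888, a(15)=-9527, a(16)=15415; answer 15415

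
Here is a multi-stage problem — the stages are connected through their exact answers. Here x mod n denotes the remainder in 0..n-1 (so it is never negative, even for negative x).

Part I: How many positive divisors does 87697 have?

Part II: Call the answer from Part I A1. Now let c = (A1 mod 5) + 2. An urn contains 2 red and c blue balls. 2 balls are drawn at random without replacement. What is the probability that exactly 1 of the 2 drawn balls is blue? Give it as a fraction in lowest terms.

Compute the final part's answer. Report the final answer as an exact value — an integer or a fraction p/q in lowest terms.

Part I: 87697 is prime, so its only divisors are 1 and 87697; count = 2; answer 2
Part II: A1 = 2; c = 4; total draws C(6,2) = 15; favorable C(4,1)*C(2,1) = 8; P = 8/15; answer 8/15

8/15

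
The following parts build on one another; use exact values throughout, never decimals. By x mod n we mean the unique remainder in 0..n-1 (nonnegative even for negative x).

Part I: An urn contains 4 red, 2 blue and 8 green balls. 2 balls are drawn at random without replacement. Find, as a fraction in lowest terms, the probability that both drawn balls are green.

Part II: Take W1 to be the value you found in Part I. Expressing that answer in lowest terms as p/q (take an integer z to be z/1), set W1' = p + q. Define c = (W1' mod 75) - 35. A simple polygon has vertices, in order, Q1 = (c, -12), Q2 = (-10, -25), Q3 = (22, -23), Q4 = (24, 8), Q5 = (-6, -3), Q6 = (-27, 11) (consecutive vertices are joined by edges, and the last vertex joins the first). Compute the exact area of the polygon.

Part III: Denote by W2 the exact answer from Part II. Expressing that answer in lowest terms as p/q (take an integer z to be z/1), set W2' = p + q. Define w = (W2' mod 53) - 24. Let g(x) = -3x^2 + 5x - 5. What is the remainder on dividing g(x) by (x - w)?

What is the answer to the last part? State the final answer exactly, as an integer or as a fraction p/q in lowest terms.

Part I: total draws C(14,2) = 91; favorable C(8,2) = 28; P = 4/13; answer 4/13
Part II: W1 = 4/13; threaded value p + q = 17; c = -18; cross terms: (-18*-25 - -10*-12)=330, (-10*-23 - 22*-25)=780, (22*8 - 24*-23)=728, (24*-3 - -6*8)=-24, (-6*11 - -27*-3)=-147, (-27*-12 - -18*11)=522; twice the area = |2189| = 2189; area = 2189/2; answer 2189/2
Part III: W2 = 2189/2; threaded value p + q = 2191; w = -6; remainder = value at the root: -3*(-6)^2 + 5*(-6)^1 - 5 = (-108) + (-30) + (-5) = -143; answer -143

-143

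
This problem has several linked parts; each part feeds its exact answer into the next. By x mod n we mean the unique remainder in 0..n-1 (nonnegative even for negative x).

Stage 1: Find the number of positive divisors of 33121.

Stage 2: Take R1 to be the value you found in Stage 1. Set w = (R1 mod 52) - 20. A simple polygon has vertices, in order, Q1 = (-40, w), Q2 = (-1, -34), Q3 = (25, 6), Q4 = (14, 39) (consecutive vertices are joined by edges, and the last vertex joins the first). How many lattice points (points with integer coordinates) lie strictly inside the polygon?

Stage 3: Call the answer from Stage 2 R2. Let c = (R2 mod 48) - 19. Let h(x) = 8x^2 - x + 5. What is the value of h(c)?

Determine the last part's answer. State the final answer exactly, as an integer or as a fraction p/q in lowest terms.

3512

Stage 1: 33121 = 11 * 3011; number of divisors = (1+1) * (1+1) = 4; answer 4
Stage 2: R1 = 4; w = -16; cross terms: (-40*-34 - -1*-16)=1344, (-1*6 - 25*-34)=844, (25*39 - 14*6)=891, (14*-16 - -40*39)=1336; twice the area = |4415| = 4415; area = 4415/2; boundary points = 3 + 2 + 11 + 1 = 17; strictly interior points = area - boundary/2 + 1 = 2200; answer 2200
Stage 3: R2 = 2200; c = 21; 8*(21)^2 - 1*(21)^1 + 5 = (3528) + (-21) + (5) = 3512; answer 3512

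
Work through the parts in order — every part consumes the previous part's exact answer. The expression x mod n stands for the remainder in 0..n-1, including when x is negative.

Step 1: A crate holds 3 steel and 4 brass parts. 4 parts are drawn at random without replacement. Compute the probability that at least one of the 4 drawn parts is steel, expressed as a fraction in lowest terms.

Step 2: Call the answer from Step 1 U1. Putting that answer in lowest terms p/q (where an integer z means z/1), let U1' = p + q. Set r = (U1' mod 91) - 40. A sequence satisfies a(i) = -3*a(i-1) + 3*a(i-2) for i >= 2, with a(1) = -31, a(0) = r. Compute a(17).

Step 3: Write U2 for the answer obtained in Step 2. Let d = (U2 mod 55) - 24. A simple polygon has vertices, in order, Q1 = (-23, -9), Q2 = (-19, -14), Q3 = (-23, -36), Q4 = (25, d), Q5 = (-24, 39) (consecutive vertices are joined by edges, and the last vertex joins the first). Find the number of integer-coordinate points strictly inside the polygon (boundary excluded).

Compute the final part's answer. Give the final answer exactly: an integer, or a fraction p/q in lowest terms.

Step 1: total draws C(7,4) = 35; complement C(4,4) = 1; favorable 35 - 1 = 34; P = 34/35; answer 34/35
Step 2: U1 = 34/35; threaded value p + q = 69; r = 29; a(2) = -3*(-31) + 3*(29) = 180; iterating: a(2)=180, a(3)=-633, a(4)=2439, a(5)=-9216, a(6)=34965, a(7)=-132543, a(8)=502524, a(9)=-1905201, a(10)=7223175, a(11)=-27385128, a(12)=103824909, a(13)=-393630111, a(14)=1492365060, a(15)=-5657985513, a(16)=21451051719, a(17)=-81327111696; answer -81327111696
Step 3: U2 = -81327111696; d = 25; cross terms: (-23*-14 - -19*-9)=151, (-19*-36 - -23*-14)=362, (-23*25 - 25*-36)=325, (25*39 - -24*25)=1575, (-24*-9 - -23*39)=1113; twice the area = |3526| = 3526; area = 1763; boundary points = 1 + 2 + 1 + 7 + 1 = 12; strictly interior points = area - boundary/2 + 1 = 1758; answer 1758

1758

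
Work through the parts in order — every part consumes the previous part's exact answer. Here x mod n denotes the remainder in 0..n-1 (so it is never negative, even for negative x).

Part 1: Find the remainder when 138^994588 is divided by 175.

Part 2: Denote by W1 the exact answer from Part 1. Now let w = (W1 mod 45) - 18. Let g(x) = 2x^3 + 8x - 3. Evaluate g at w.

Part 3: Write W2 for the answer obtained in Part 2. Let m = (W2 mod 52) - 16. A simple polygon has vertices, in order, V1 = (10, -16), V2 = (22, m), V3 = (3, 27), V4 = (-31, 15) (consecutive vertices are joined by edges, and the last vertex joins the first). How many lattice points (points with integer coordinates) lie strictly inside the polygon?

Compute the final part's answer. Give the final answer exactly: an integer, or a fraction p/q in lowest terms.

Part 1: squarings mod 175: 138^1=138, 138^2=144, 138^4=86, 138^8=46, 138^16=16, 138^32=81, 138^64=86, 138^128=46, 138^256=16, 138^512=81, 138^1024=86, 138^2048=46, 138^4096=16, 138^8192=81, 138^16384=86, 138^32768=46, 138^65536=16, 138^131072=81, 138^262144=86, 138^524288=46; 138^994588 = 138^4 * 138^8 * 138^16 * 138^256 * 138^1024 * 138^2048 * 138^8192 * 138^65536 * 138^131072 * 138^262144 * 138^524288 = 121 (mod 175); answer 121
Part 2: W1 = 121; w = 13; 2*(13)^3 + 8*(13)^1 - 3 = (4394) + (104) + (-3) = 4495; answer 4495
Part 3: W2 = 4495; m = 7; cross terms: (10*7 - 22*-16)=422, (22*27 - 3*7)=573, (3*15 - -31*27)=882, (-31*-16 - 10*15)=346; twice the area = |2223| = 2223; area = 2223/2; boundary points = 1 + 1 + 2 + 1 = 5; strictly interior points = area - boundary/2 + 1 = 1110; answer 1110

1110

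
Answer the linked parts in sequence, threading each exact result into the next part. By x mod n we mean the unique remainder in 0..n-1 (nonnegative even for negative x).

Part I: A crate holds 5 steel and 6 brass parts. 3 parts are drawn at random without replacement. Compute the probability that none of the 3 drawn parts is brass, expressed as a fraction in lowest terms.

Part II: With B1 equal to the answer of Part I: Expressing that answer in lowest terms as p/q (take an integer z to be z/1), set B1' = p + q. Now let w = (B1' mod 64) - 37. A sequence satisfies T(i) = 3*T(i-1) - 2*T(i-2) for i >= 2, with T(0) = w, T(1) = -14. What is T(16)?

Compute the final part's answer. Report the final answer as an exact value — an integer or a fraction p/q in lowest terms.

-786422

Part I: total draws C(11,3) = 165; favorable C(5,3) = 10; P = 2/33; answer 2/33
Part II: B1 = 2/33; threaded value p + q = 35; w = -2; T(2) = 3*(-14) - 2*(-2) = -38; iterating: T(2)=-38, T(3)=-86, T(4)=-182, T(5)=-374, T(6)=-758, T(7)=-1526, T(8)=-3062, T(9)=-6134, T(10)=-12278, T(11)=-24566, T(12)=-49142, T(13)=-98294, T(14)=-196598, T(15)=-393206, T(16)=-786422; answer -786422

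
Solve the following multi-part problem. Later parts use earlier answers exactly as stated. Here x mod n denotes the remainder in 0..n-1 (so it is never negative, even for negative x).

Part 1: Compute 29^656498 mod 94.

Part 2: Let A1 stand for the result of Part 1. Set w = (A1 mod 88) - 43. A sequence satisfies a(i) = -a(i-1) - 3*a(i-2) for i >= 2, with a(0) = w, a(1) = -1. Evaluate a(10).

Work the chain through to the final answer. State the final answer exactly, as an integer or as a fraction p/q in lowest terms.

-5741

Part 1: squarings mod 94: 29^1=29, 29^2=89, 29^4=25, 29^8=61, 29^16=55, 29^32=17, 29^64=7, 29^128=49, 29^256=51, 29^512=63, 29^1024=21, 29^2048=65, 29^4096=89, 29^8192=25, 29^16384=61, 29^32768=55, 29^65536=17, 29^131072=7, 29^262144=49, 29^524288=51; 29^656498 = 29^2 * 29^16 * 29^32 * 29^64 * 29^1024 * 29^131072 * 29^524288 = 17 (mod 94); answer 17
Part 2: A1 = 17; w = -26; a(2) = -1*(-1) - 3*(-26) = 79; iterating: a(2)=79, a(3)=-76, a(4)=-161, a(5)=389, a(6)=94, a(7)=-1261, a(8)=979, a(9)=2804, a(10)=-5741; answer -5741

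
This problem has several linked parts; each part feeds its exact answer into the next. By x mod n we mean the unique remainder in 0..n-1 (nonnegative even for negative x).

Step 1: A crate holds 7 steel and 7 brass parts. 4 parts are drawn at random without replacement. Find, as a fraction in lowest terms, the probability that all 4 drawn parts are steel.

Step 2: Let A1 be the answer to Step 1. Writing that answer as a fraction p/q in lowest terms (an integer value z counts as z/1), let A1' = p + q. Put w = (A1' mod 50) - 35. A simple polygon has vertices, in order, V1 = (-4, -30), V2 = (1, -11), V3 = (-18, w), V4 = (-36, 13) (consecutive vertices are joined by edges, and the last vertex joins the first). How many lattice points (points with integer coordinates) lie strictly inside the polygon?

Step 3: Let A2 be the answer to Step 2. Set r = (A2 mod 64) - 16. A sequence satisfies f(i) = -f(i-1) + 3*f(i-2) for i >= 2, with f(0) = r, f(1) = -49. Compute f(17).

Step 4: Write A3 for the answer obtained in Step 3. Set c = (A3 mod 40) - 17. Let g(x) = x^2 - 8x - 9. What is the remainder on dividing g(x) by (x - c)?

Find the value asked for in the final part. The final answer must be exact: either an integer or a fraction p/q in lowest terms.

11

Step 1: total draws C(14,4) = 1001; favorable C(7,4) = 35; P = 5/143; answer 5/143
Step 2: A1 = 5/143; threaded value p + q = 148; w = 13; cross terms: (-4*-11 - 1*-30)=74, (1*13 - -18*-11)=-185, (-18*13 - -36*13)=234, (-36*-30 - -4*13)=1132; twice the area = |1255| = 1255; area = 1255/2; boundary points = 1 + 1 + 18 + 1 = 21; strictly interior points = area - boundary/2 + 1 = 618; answer 618
Step 3: A2 = 618; r = 26; f(2) = -1*(-49) + 3*(26) = 127; iterating: f(2)=127, f(3)=-274, f(4)=655, f(5)=-1477, f(6)=3442, f(7)=-7873, f(8)=18199, f(9)=-41818, f(10)=96415, f(11)=-221869, f(12)=511114, f(13)=-1176721, f(14)=2710063, f(15)=-6240226, f(16)=14370415, f(17)=-33091093; answer -33091093
Step 4: A3 = -33091093; c = 10; remainder = value at the root: 1*(10)^2 - 8*(10)^1 - 9 = (100) + (-80) + (-9) = 11; answer 11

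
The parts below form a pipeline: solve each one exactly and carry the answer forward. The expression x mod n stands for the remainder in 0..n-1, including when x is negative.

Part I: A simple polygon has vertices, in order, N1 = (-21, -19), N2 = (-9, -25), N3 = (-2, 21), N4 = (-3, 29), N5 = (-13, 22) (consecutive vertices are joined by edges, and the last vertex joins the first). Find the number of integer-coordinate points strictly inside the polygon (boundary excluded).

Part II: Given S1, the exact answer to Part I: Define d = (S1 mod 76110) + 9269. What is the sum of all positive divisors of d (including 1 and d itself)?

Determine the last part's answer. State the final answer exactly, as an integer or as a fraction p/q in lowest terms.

Part I: cross terms: (-21*-25 - -9*-19)=354, (-9*21 - -2*-25)=-239, (-2*29 - -3*21)=5, (-3*22 - -13*29)=311, (-13*-19 - -21*22)=709; twice the area = |1140| = 1140; area = 570; boundary points = 6 + 1 + 1 + 1 + 1 = 10; strictly interior points = area - boundary/2 + 1 = 566; answer 566
Part II: S1 = 566; d = 9835; 9835 = 5 * 7 * 281; sigma = (1 + 5) * (1 + 7) * (1 + 281) = 6 * 8 * 282 = 13536; answer 13536

13536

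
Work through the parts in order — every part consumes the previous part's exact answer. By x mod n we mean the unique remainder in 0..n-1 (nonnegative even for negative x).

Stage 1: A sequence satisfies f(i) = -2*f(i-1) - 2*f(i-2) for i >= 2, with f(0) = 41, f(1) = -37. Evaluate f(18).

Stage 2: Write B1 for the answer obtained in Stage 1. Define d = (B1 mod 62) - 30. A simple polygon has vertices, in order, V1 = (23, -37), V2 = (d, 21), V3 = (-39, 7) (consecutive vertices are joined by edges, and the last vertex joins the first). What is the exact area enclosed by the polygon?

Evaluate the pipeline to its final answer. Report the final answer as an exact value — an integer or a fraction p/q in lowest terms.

1952

Stage 1: f(2) = -2*(-37) - 2*(41) = -8; iterating: f(2)=-8, f(3)=90, f(4)=-164, f(5)=148, f(6)=32, f(7)=-360, f(8)=656, f(9)=-592, f(10)=-128, f(11)=1440, f(12)=-2624, f(13)=2368, f(14)=512, f(15)=-5760, f(16)=10496, f(17)=-9472, f(18)=-2048; answer -2048
Stage 2: B1 = -2048; d = 30; cross terms: (23*21 - 30*-37)=1593, (30*7 - -39*21)=1029, (-39*-37 - 23*7)=1282; twice the area = |3904| = 3904; area = 1952; answer 1952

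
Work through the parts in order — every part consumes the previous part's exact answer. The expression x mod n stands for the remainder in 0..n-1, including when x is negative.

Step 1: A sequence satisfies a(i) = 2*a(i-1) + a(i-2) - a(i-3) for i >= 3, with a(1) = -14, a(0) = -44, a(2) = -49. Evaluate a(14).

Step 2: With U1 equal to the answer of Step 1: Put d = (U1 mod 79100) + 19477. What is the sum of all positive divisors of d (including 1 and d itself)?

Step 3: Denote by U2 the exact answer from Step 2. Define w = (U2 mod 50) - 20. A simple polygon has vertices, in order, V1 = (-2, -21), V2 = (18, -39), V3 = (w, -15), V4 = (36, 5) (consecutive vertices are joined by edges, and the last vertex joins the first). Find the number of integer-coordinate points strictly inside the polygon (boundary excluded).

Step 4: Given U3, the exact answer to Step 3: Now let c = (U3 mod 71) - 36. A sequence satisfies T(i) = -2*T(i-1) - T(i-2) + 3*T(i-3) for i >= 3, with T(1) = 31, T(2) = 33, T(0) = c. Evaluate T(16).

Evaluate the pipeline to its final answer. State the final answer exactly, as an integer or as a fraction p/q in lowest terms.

-349927

Step 1: a(3) = 2*(-49) + 1*(-14) - 1*(-44) = -68; iterating: a(3)=-68, a(4)=-171, a(5)=-361, a(6)=-825, a(7)=-1840, a(8)=-4144, a(9)=-9303, a(10)=-20910, a(11)=-46979, a(12)=-105565, a(13)=-237199, a(14)=-532984; answer -532984
Step 2: U1 = -532984; d = 40193; 40193 is prime, so its only divisors are 1 and 40193; sigma = 1 + 40193 = 40194; answer 40194
Step 3: U2 = 40194; w = 24; cross terms: (-2*-39 - 18*-21)=456, (18*-15 - 24*-39)=666, (24*5 - 36*-15)=660, (36*-21 - -2*5)=-746; twice the area = |1036| = 1036; area = 518; boundary points = 2 + 6 + 4 + 2 = 14; strictly interior points = area - boundary/2 + 1 = 512; answer 512
Step 4: U3 = 512; c = -21; T(3) = -2*(33) - 1*(31) + 3*(-21) = -160; iterating: T(3)=-160, T(4)=380, T(5)=-501, T(6)=142, T(7)=1357, T(8)=-4359, T(9)=7787, T(10)=-7144, T(11)=-6576, T(12)=43657, T(13)=-102170, T(14)=140955, T(15)=-48769, T(16)=-349927; answer -349927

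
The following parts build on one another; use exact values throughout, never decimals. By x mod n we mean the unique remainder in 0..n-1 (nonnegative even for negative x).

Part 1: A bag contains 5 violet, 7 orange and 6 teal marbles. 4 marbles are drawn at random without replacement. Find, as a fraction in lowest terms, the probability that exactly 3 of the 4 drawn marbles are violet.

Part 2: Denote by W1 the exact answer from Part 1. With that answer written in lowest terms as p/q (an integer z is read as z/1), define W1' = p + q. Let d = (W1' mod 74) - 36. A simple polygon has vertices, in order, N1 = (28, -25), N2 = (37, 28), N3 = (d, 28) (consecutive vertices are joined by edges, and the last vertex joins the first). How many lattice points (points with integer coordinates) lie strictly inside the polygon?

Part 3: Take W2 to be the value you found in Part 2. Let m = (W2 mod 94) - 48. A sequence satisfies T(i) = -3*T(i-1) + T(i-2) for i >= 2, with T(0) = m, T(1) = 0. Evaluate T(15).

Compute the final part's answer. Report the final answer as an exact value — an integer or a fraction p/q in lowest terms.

Part 1: total draws C(18,4) = 3060; favorable C(5,3)*C(13,1) = 130; P = 13/306; answer 13/306
Part 2: W1 = 13/306; threaded value p + q = 319; d = -13; cross terms: (28*28 - 37*-25)=1709, (37*28 - -13*28)=1400, (-13*-25 - 28*28)=-459; twice the area = |2650| = 2650; area = 1325; boundary points = 1 + 50 + 1 = 52; strictly interior points = area - boundary/2 + 1 = 1300; answer 1300
Part 3: W2 = 1300; m = 30; T(2) = -3*(0) + 1*(30) = 30; iterating: T(2)=30, T(3)=-90, T(4)=300, T(5)=-990, T(6)=3270, T(7)=-10800, T(8)=35670, T(9)=-117810, T(10)=389100, T(11)=-1285110, T(12)=4244430, T(13)=-14018400, T(14)=46299630, T(15)=-152917290; answer -152917290

-152917290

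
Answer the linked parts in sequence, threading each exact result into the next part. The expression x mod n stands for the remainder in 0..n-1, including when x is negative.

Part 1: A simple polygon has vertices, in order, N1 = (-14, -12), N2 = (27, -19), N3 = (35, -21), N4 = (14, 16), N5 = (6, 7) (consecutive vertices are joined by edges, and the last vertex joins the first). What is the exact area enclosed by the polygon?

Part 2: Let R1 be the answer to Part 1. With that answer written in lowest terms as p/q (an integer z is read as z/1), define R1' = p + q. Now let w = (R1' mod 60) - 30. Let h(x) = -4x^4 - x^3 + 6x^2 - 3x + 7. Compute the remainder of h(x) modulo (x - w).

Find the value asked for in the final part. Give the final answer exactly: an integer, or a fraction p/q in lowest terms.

Part 1: cross terms: (-14*-19 - 27*-12)=590, (27*-21 - 35*-19)=98, (35*16 - 14*-21)=854, (14*7 - 6*16)=2, (6*-12 - -14*7)=26; twice the area = |1570| = 1570; area = 785; answer 785
Part 2: R1 = 785; threaded value p + q = 786; w = -24; remainder = value at the root: -4*(-24)^4 - 1*(-24)^3 + 6*(-24)^2 - 3*(-24)^1 + 7 = (-1327104) + (13824) + (3456) + (72) + (7) = -1309745; answer -1309745

-1309745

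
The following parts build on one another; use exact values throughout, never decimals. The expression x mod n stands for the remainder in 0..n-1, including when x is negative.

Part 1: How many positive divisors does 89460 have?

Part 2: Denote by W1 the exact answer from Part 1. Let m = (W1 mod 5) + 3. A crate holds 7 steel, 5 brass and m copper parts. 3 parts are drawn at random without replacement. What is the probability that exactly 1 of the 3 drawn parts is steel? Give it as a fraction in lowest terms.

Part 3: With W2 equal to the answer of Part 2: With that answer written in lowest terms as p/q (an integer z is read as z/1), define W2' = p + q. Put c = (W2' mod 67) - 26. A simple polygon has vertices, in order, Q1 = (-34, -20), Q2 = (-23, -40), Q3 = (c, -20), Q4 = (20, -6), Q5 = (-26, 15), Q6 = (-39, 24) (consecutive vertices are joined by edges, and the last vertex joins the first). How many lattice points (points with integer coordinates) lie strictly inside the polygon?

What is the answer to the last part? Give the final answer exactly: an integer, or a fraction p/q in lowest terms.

2391

Part 1: 89460 = 2^2 * 3^2 * 5 * 7 * 71; number of divisors = (2+1) * (2+1) * (1+1) * (1+1) * (1+1) = 72; answer 72
Part 2: W1 = 72; m = 5; total draws C(17,3) = 680; favorable C(7,1)*C(10,2) = 315; P = 63/136; answer 63/136
Part 3: W2 = 63/136; threaded value p + q = 199; c = 39; cross terms: (-34*-40 - -23*-20)=900, (-23*-20 - 39*-40)=2020, (39*-6 - 20*-20)=166, (20*15 - -26*-6)=144, (-26*24 - -39*15)=-39, (-39*-20 - -34*24)=1596; twice the area = |4787| = 4787; area = 4787/2; boundary points = 1 + 2 + 1 + 1 + 1 + 1 = 7; strictly interior points = area - boundary/2 + 1 = 2391; answer 2391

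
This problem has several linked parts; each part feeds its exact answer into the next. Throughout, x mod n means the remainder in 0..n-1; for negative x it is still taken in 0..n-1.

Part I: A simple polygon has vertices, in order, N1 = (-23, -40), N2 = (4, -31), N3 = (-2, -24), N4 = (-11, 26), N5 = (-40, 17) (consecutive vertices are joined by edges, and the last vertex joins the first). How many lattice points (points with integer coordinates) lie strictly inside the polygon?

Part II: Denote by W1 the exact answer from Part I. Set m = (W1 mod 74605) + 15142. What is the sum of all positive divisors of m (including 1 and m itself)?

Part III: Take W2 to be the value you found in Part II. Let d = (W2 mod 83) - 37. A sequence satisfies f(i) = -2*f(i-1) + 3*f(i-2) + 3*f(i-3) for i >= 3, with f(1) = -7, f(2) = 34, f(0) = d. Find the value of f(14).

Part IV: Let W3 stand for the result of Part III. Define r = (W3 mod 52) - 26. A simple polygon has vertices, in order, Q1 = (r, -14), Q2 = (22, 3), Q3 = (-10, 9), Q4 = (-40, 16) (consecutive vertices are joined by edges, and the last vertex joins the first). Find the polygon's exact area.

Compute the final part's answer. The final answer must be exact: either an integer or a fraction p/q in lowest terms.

Part I: cross terms: (-23*-31 - 4*-40)=873, (4*-24 - -2*-31)=-158, (-2*26 - -11*-24)=-316, (-11*17 - -40*26)=853, (-40*-40 - -23*17)=1991; twice the area = |3243| = 3243; area = 3243/2; boundary points = 9 + 1 + 1 + 1 + 1 = 13; strictly interior points = area - boundary/2 + 1 = 1616; answer 1616
Part II: W1 = 1616; m = 16758; 16758 = 2 * 3^2 * 7^2 * 19; sigma = (1 + 2) * (1 + 3 + 9) * (1 + 7 + 49) * (1 + 19) = 3 * 13 * 57 * 20 = 44460; answer 44460
Part III: W2 = 44460; d = 18; f(3) = -2*(34) + 3*(-7) + 3*(18) = -35; iterating: f(3)=-35, f(4)=151, f(5)=-305, f(6)=958, f(7)=-2378, f(8)=6715, f(9)=-17690, f(10)=48391, f(11)=-129707, f(12)=351517, f(13)=-946982, f(14)=2559394; answer 2559394
Part IV: W3 = 2559394; r = -20; cross terms: (-20*3 - 22*-14)=248, (22*9 - -10*3)=228, (-10*16 - -40*9)=200, (-40*-14 - -20*16)=880; twice the area = |1556| = 1556; area = 778; answer 778

778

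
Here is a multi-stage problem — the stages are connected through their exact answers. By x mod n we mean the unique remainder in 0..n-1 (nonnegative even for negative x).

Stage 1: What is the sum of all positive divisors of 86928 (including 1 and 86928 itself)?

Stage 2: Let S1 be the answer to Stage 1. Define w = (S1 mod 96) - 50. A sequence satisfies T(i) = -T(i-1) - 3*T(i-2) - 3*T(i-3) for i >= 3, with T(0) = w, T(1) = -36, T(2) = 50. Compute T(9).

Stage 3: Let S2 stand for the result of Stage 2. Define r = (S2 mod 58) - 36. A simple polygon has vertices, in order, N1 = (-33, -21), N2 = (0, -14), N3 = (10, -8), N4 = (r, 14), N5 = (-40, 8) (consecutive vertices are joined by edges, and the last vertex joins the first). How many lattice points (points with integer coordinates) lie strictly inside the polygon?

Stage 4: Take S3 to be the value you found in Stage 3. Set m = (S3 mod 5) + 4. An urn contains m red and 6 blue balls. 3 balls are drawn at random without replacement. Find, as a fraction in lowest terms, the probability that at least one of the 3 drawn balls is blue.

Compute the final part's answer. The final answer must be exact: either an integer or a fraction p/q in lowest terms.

Stage 1: 86928 = 2^4 * 3 * 1811; sigma = (1 + 2 + 4 + 8 + 16) * (1 + 3) * (1 + 1811) = 31 * 4 * 1812 = 224688; answer 224688
Stage 2: S1 = 224688; w = -2; T(3) = -1*(50) - 3*(-36) - 3*(-2) = 64; iterating: T(3)=64, T(4)=-106, T(5)=-236, T(6)=362, T(7)=664, T(8)=-1042, T(9)=-2036; answer -2036
Stage 3: S2 = -2036; r = 16; cross terms: (-33*-14 - 0*-21)=462, (0*-8 - 10*-14)=140, (10*14 - 16*-8)=268, (16*8 - -40*14)=688, (-40*-21 - -33*8)=1104; twice the area = |2662| = 2662; area = 1331; boundary points = 1 + 2 + 2 + 2 + 1 = 8; strictly interior points = area - boundary/2 + 1 = 1328; answer 1328
Stage 4: S3 = 1328; m = 7; total draws C(13,3) = 286; complement C(7,3) = 35; favorable 286 - 35 = 251; P = 251/286; answer 251/286

251/286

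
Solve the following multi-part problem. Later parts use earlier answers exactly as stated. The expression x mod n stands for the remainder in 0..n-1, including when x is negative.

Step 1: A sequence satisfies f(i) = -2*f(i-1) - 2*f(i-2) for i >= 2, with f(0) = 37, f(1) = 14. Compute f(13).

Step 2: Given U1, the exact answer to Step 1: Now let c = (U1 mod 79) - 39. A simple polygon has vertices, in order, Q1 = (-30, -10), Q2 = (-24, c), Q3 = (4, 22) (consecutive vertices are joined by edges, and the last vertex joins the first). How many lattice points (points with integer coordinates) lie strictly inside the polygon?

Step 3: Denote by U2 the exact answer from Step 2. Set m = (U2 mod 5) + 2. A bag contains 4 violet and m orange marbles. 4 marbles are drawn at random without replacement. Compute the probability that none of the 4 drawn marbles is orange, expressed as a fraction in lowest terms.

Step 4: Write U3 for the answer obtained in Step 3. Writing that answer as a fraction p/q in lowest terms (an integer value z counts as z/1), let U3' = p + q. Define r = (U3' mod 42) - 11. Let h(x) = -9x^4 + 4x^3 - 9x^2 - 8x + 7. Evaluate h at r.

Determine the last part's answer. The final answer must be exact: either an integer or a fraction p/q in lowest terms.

-94813

Step 1: f(2) = -2*(14) - 2*(37) = -102; iterating: f(2)=-102, f(3)=176, f(4)=-148, f(5)=-56, f(6)=408, f(7)=-704, f(8)=592, f(9)=224, f(10)=-1632, f(11)=2816, f(12)=-2368, f(13)=-896; answer -896
Step 2: U1 = -896; c = 13; cross terms: (-30*13 - -24*-10)=-630, (-24*22 - 4*13)=-580, (4*-10 - -30*22)=620; twice the area = |-590| = 590; area = 295; boundary points = 1 + 1 + 2 = 4; strictly interior points = area - boundary/2 + 1 = 294; answer 294
Step 3: U2 = 294; m = 6; total draws C(10,4) = 210; favorable C(4,4) = 1; P = 1/210; answer 1/210
Step 4: U3 = 1/210; threaded value p + q = 211; r = -10; -9*(-10)^4 + 4*(-10)^3 - 9*(-10)^2 - 8*(-10)^1 + 7 = (-90000) + (-4000) + (-900) + (80) + (7) = -94813; answer -94813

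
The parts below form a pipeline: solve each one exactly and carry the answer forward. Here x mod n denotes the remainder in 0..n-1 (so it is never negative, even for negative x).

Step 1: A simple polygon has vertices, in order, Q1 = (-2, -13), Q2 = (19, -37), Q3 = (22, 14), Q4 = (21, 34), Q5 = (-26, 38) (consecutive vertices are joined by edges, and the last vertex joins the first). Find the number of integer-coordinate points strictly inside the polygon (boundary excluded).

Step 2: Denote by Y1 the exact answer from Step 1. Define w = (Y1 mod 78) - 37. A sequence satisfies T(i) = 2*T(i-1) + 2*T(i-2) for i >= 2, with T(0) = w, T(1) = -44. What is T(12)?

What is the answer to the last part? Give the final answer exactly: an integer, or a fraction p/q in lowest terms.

Step 1: cross terms: (-2*-37 - 19*-13)=321, (19*14 - 22*-37)=1080, (22*34 - 21*14)=454, (21*38 - -26*34)=1682, (-26*-13 - -2*38)=414; twice the area = |3951| = 3951; area = 3951/2; boundary points = 3 + 3 + 1 + 1 + 3 = 11; strictly interior points = area - boundary/2 + 1 = 1971; answer 1971
Step 2: Y1 = 1971; w = -16; T(2) = 2*(-44) + 2*(-16) = -120; iterating: T(2)=-120, T(3)=-328, T(4)=-896, T(5)=-2448, T(6)=-6688, T(7)=-18272, T(8)=-49920, T(9)=-136384, T(10)=-372608, T(11)=-1017984, T(12)=-2781184; answer -2781184

-2781184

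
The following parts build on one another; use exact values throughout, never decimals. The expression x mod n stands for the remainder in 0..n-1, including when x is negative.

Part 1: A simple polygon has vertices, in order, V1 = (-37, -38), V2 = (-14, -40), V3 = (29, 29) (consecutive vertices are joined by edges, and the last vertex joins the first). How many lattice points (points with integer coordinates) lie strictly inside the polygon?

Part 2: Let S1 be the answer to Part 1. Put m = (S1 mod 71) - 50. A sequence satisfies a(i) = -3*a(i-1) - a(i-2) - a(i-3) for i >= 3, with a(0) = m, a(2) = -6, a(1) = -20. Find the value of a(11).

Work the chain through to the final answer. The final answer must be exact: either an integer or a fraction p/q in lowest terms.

Part 1: cross terms: (-37*-40 - -14*-38)=948, (-14*29 - 29*-40)=754, (29*-38 - -37*29)=-29; twice the area = |1673| = 1673; area = 1673/2; boundary points = 1 + 1 + 1 = 3; strictly interior points = area - boundary/2 + 1 = 836; answer 836
Part 2: S1 = 836; m = 5; a(3) = -3*(-6) - 1*(-20) - 1*(5) = 33; iterating: a(3)=33, a(4)=-73, a(5)=192, a(6)=-536, a(7)=1489, a(8)=-4123, a(9)=11416, a(10)=-31614, a(11)=87549; answer 87549

87549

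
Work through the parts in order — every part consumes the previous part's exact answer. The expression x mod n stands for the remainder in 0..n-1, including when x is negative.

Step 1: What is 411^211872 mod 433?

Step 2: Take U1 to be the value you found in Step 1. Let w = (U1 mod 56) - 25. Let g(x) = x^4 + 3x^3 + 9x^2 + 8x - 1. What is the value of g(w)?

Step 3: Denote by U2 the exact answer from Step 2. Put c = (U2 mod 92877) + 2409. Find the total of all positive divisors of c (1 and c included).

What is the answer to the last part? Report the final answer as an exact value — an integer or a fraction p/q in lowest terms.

Step 1: squarings mod 433: 411^1=411, 411^2=51, 411^4=3, 411^8=9, 411^16=81, 411^32=66, 411^64=26, 411^128=243, 411^256=161, 411^512=374, 411^1024=17, 411^2048=289, 411^4096=385, 411^8192=139, 411^16384=269, 411^32768=50, 411^65536=335, 411^131072=78; 411^211872 = 411^32 * 411^128 * 411^256 * 411^512 * 411^2048 * 411^4096 * 411^8192 * 411^65536 * 411^131072 = 256 (mod 433); answer 256
Step 2: U1 = 256; w = 7; 1*(7)^4 + 3*(7)^3 + 9*(7)^2 + 8*(7)^1 - 1 = (2401) + (1029) + (441) + (56) + (-1) = 3926; answer 3926
Step 3: U2 = 3926; c = 6335; 6335 = 5 * 7 * 181; sigma = (1 + 5) * (1 + 7) * (1 + 181) = 6 * 8 * 182 = 8736; answer 8736

8736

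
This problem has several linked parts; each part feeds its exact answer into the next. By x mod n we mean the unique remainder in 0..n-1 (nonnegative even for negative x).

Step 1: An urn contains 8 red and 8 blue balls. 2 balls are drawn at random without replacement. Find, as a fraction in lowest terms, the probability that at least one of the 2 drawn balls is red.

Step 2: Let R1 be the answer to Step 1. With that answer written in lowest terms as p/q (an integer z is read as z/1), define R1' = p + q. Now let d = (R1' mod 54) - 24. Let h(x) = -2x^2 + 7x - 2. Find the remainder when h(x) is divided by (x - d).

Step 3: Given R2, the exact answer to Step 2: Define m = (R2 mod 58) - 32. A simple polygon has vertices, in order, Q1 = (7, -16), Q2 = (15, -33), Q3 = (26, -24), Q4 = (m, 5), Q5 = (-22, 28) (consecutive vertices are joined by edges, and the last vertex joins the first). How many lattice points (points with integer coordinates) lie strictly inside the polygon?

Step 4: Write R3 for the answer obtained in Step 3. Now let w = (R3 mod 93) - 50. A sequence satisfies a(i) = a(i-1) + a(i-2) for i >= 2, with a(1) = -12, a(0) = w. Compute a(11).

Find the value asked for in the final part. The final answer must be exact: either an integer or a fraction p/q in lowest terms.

Step 1: total draws C(16,2) = 120; complement C(8,2) = 28; favorable 120 - 28 = 92; P = 23/30; answer 23/30
Step 2: R1 = 23/30; threaded value p + q = 53; d = 29; remainder = value at the root: -2*(29)^2 + 7*(29)^1 - 2 = (-1682) + (203) + (-2) = -1481; answer -1481
Step 3: R2 = -1481; m = -5; cross terms: (7*-33 - 15*-16)=9, (15*-24 - 26*-33)=498, (26*5 - -5*-24)=10, (-5*28 - -22*5)=-30, (-22*-16 - 7*28)=156; twice the area = |643| = 643; area = 643/2; boundary points = 1 + 1 + 1 + 1 + 1 = 5; strictly interior points = area - boundary/2 + 1 = 320; answer 320
Step 4: R3 = 320; w = -9; a(2) = 1*(-12) + 1*(-9) = -21; iterating: a(2)=-21, a(3)=-33, a(4)=-54, a(5)=-87, a(6)=-141, a(7)=-228, a(8)=-369, a(9)=-597, a(10)=-966, a(11)=-1563; answer -1563

-1563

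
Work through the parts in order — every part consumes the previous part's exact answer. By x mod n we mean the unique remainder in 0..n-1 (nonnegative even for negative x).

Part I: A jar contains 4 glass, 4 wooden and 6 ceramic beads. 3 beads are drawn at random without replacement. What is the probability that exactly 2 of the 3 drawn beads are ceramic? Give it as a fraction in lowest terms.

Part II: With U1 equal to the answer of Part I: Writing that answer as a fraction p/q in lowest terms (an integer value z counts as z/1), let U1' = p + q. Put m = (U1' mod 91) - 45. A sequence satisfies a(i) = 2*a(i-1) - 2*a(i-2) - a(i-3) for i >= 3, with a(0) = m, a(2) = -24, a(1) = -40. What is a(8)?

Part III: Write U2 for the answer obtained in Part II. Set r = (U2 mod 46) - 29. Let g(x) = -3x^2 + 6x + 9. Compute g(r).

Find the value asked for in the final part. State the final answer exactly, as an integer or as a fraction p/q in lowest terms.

-180

Part I: total draws C(14,3) = 364; favorable C(6,2)*C(8,1) = 120; P = 30/91; answer 30/91
Part II: U1 = 30/91; threaded value p + q = 121; m = -15; a(3) = 2*(-24) - 2*(-40) - 1*(-15) = 47; iterating: a(3)=47, a(4)=182, a(5)=294, a(6)=177, a(7)=-416, a(8)=-1480; answer -1480
Part III: U2 = -1480; r = 9; -3*(9)^2 + 6*(9)^1 + 9 = (-243) + (54) + (9) = -180; answer -180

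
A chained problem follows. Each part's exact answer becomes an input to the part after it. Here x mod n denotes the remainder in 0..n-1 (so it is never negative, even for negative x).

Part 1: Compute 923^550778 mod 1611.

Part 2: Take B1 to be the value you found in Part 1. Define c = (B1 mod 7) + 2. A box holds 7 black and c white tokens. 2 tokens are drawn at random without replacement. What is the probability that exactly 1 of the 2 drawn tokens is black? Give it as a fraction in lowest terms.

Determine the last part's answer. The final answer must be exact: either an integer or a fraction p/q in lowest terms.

Part 1: squarings mod 1611: 923^1=923, 923^2=1321, 923^4=328, 923^8=1258, 923^16=562, 923^32=88, 923^64=1300, 923^128=61, 923^256=499, 923^512=907, 923^1024=1039, 923^2048=151, 923^4096=247, 923^8192=1402, 923^16384=184, 923^32768=25, 923^65536=625, 923^131072=763, 923^262144=598, 923^524288=1573; 923^550778 = 923^2 * 923^8 * 923^16 * 923^32 * 923^64 * 923^256 * 923^512 * 923^1024 * 923^8192 * 923^16384 * 923^524288 = 1159 (mod 1611); answer 1159
Part 2: B1 = 1159; c = 6; total draws C(13,2) = 78; favorable C(7,1)*C(6,1) = 42; P = 7/13; answer 7/13

7/13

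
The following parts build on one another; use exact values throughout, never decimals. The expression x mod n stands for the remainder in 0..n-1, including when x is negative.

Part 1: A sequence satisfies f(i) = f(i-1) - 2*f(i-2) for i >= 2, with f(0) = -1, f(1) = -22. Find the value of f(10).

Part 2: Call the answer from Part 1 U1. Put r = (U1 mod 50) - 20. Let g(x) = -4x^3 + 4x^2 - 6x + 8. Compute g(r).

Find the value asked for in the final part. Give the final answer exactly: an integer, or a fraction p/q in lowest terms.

Part 1: f(2) = 1*(-22) - 2*(-1) = -20; iterating: f(2)=-20, f(3)=24, f(4)=64, f(5)=16, f(6)=-112, f(7)=-144, f(8)=80, f(9)=368, f(10)=208; answer 208
Part 2: U1 = 208; r = -12; -4*(-12)^3 + 4*(-12)^2 - 6*(-12)^1 + 8 = (6912) + (576) + (72) + (8) = 7568; answer 7568

7568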